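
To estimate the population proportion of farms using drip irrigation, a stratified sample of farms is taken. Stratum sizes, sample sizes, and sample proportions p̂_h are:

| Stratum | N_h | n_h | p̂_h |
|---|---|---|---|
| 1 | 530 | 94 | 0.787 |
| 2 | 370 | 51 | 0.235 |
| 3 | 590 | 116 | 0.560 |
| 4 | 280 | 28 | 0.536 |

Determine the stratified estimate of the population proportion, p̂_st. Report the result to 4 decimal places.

p̂_st ≈ 0.5562

N = 1770; stratum weights W_h = N_h/N.
p̂_st = Σ W_h p̂_h = (530·0.787 + 370·0.235 + 590·0.560 + 280·0.536)/1770 = 0.55624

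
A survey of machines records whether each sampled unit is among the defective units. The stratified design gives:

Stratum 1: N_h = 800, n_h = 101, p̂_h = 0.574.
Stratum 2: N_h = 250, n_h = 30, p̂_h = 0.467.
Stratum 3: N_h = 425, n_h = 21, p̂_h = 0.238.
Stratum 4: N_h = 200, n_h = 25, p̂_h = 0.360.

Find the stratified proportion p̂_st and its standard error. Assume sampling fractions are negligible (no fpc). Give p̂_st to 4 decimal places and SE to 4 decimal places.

N = 1675; stratum weights W_h = N_h/N.
p̂_st = Σ W_h p̂_h = (800·0.574 + 250·0.467 + 425·0.238 + 200·0.360)/1675 = 0.44722
V̂(p̂_st) = Σ W_h² p̂_h(1−p̂_h)/(n_h−1):
  stratum 1: (800/1675)²·0.574·0.426/100 = 0.000557791
  stratum 2: (250/1675)²·0.467·0.533/29 = 0.000191204
  stratum 3: (425/1675)²·0.238·0.762/20 = 0.000583781
  stratum 4: (200/1675)²·0.360·0.640/24 = 0.000136868
V̂(p̂_st) = 0.00146964; SE = √V̂ = 0.0383359

p̂_st ≈ 0.4472, SE ≈ 0.0383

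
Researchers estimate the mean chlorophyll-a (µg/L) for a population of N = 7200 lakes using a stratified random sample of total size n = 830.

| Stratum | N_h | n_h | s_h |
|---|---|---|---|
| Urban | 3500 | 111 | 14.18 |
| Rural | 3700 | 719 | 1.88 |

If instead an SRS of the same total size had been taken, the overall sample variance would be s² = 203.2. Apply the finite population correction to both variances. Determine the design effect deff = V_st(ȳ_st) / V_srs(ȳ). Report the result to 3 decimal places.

deff ≈ 1.918

V̂(ȳ_st) = Σ W_h² (1 − n_h/N_h) s_h²/n_h, with W_h = N_h/N and N = 7200:
  stratum Urban: (3500/7200)²·(1 − 111/3500)·14.18²/111 = 0.414481
  stratum Rural: (3700/7200)²·(1 − 719/3700)·1.88²/719 = 0.00104589
V_st = 0.415526
V_srs = (1 − 830/7200)·203.2/830 = 0.216597
deff = V_st / V_srs = 0.415526/0.216597 = 1.9184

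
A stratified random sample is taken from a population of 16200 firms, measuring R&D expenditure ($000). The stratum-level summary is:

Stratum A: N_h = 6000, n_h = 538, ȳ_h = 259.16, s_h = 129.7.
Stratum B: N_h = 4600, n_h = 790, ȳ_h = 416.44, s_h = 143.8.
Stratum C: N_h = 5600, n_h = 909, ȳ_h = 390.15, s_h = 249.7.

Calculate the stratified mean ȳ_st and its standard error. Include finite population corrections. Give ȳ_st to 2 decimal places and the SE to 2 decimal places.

ȳ_st = Σ W_h ȳ_h = (6000·259.16 + 4600·416.44 + 5600·390.15)/16200 = 349.10025
V̂(ȳ_st) = Σ W_h² (1 − n_h/N_h) s_h²/n_h, with W_h = N_h/N and N = 16200:
  stratum A: (6000/16200)²·(1 − 538/6000)·129.7²/538 = 3.90455
  stratum B: (4600/16200)²·(1 − 790/4600)·143.8²/790 = 1.74801
  stratum C: (5600/16200)²·(1 − 909/5600)·249.7²/909 = 6.86589
V̂(ȳ_st) = 12.5184
SE(ȳ_st) = √12.5184 = 3.53814

ȳ_st ≈ 349.10, SE ≈ 3.54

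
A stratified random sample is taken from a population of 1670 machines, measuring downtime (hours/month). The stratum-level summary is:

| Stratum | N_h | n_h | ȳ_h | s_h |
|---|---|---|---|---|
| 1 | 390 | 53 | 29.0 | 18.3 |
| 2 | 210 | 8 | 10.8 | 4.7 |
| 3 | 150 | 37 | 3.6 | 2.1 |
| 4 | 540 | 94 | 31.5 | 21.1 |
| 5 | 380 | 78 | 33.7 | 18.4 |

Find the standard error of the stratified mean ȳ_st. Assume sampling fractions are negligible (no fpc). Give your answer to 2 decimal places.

V̂(ȳ_st) = Σ W_h² s_h²/n_h, with W_h = N_h/N and N = 1670:
  stratum 1: (390/1670)²·18.3²/53 = 0.344606
  stratum 2: (210/1670)²·4.7²/8 = 0.0436628
  stratum 3: (150/1670)²·2.1²/37 = 0.000961582
  stratum 4: (540/1670)²·21.1²/94 = 0.495213
  stratum 5: (380/1670)²·18.4²/78 = 0.224737
V̂(ȳ_st) = 1.10918
SE(ȳ_st) = √1.10918 = 1.05318

SE(ȳ_st) ≈ 1.05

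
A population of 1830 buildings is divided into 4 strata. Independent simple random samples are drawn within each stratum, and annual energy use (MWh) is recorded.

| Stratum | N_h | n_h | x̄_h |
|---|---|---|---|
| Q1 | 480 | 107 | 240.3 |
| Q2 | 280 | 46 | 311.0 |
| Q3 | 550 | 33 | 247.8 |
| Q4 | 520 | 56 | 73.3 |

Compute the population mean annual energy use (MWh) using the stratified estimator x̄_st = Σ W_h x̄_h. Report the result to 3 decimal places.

N = Σ N_h = 1830. Stratum weights W_h = N_h/N.
x̄_st = (480·240.3 + 280·311.0 + 550·247.8 + 520·73.3) / 1830 = 205.91803

x̄_st ≈ 205.918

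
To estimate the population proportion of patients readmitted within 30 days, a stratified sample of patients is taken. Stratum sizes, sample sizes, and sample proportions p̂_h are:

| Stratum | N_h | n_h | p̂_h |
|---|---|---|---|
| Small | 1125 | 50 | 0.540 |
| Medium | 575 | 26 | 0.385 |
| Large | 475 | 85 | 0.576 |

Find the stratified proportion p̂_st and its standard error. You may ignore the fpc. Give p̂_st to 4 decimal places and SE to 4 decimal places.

N = 2175; stratum weights W_h = N_h/N.
p̂_st = Σ W_h p̂_h = (1125·0.540 + 575·0.385 + 475·0.576)/2175 = 0.50689
V̂(p̂_st) = Σ W_h² p̂_h(1−p̂_h)/(n_h−1):
  stratum Small: (1125/2175)²·0.540·0.460/49 = 0.00135626
  stratum Medium: (575/2175)²·0.385·0.615/25 = 0.000661931
  stratum Large: (475/2175)²·0.576·0.424/84 = 0.000138668
V̂(p̂_st) = 0.00215686; SE = √V̂ = 0.046442

p̂_st ≈ 0.5069, SE ≈ 0.0464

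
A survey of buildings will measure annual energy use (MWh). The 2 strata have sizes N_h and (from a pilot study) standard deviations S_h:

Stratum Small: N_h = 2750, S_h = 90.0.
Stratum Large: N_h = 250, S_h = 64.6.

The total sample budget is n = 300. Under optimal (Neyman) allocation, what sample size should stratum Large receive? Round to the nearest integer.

18

Neyman allocation: n_h = n · N_h S_h / Σ N_i S_i, with n = 300.
  stratum Small: N_h·S_h = 2750·90.0 = 247500.00
  stratum Large: N_h·S_h = 250·64.6 = 16150.00
Σ N_h S_h = 263650.00
n for stratum Large = 300·16150.00/263650.00 = 18.377 → 18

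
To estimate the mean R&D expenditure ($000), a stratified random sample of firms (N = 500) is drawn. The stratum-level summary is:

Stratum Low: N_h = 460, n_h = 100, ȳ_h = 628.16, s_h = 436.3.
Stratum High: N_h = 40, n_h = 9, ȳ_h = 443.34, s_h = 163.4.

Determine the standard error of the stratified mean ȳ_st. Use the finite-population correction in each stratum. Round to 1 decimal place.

SE(ȳ_st) ≈ 35.7

V̂(ȳ_st) = Σ W_h² (1 − n_h/N_h) s_h²/n_h, with W_h = N_h/N and N = 500:
  stratum Low: (460/500)²·(1 − 100/460)·436.3²/100 = 1260.93
  stratum High: (40/500)²·(1 − 9/40)·163.4²/9 = 14.7144
V̂(ȳ_st) = 1275.64
SE(ȳ_st) = √1275.64 = 35.7162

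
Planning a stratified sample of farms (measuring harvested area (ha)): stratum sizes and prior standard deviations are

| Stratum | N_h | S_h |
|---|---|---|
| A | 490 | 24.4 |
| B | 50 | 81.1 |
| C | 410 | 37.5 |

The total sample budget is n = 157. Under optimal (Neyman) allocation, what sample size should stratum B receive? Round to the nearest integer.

20

Neyman allocation: n_h = n · N_h S_h / Σ N_i S_i, with n = 157.
  stratum A: N_h·S_h = 490·24.4 = 11956.00
  stratum B: N_h·S_h = 50·81.1 = 4055.00
  stratum C: N_h·S_h = 410·37.5 = 15375.00
Σ N_h S_h = 31386.00
n for stratum B = 157·4055.00/31386.00 = 20.284 → 20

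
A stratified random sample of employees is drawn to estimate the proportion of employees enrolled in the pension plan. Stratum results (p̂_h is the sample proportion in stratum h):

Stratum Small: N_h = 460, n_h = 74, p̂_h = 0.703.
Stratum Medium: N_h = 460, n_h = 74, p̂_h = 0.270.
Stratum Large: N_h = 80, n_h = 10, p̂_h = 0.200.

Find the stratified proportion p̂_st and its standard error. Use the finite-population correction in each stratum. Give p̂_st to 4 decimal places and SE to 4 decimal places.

p̂_st ≈ 0.4636, SE ≈ 0.0330

N = 1000; stratum weights W_h = N_h/N.
p̂_st = Σ W_h p̂_h = (460·0.703 + 460·0.270 + 80·0.200)/1000 = 0.46358
V̂(p̂_st) = Σ W_h² (1 − n_h/N_h) p̂_h(1−p̂_h)/(n_h−1):
  stratum Small: (460/1000)²·(1 − 74/460)·0.703·0.297/73 = 0.000507848
  stratum Medium: (460/1000)²·(1 − 74/460)·0.270·0.730/73 = 0.000479412
  stratum Large: (80/1000)²·(1 − 10/80)·0.200·0.800/9 = 9.95556e-05
V̂(p̂_st) = 0.00108682; SE = √V̂ = 0.0329669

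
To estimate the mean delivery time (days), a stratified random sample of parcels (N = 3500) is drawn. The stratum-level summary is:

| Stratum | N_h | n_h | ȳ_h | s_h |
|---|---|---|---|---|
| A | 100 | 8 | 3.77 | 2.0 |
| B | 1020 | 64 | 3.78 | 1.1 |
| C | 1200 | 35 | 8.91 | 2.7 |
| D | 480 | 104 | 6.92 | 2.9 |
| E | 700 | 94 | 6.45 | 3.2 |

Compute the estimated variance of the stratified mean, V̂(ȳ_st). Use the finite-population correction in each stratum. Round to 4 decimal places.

V̂(ȳ_st) = Σ W_h² (1 − n_h/N_h) s_h²/n_h, with W_h = N_h/N and N = 3500:
  stratum A: (100/3500)²·(1 − 8/100)·2.0²/8 = 0.00037551
  stratum B: (1020/3500)²·(1 − 64/1020)·1.1²/64 = 0.00150497
  stratum C: (1200/3500)²·(1 − 35/1200)·2.7²/35 = 0.0237701
  stratum D: (480/3500)²·(1 − 104/480)·2.9²/104 = 0.00119139
  stratum E: (700/3500)²·(1 − 94/700)·3.2²/94 = 0.0037723
V̂(ȳ_st) = 0.0306143

V̂(ȳ_st) ≈ 0.0306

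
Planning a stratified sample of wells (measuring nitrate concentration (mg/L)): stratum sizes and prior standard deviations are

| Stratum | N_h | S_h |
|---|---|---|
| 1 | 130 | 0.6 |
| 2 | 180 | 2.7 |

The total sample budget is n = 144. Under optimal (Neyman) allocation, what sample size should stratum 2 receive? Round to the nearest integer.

124

Neyman allocation: n_h = n · N_h S_h / Σ N_i S_i, with n = 144.
  stratum 1: N_h·S_h = 130·0.6 = 78.00
  stratum 2: N_h·S_h = 180·2.7 = 486.00
Σ N_h S_h = 564.00
n for stratum 2 = 144·486.00/564.00 = 124.085 → 124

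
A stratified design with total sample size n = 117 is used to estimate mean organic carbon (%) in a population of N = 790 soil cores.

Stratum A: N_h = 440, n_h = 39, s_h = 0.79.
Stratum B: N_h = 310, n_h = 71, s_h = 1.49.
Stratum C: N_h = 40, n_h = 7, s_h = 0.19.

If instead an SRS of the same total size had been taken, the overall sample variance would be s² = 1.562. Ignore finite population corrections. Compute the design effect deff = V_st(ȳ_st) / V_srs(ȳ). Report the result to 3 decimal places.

deff ≈ 0.733

V̂(ȳ_st) = Σ W_h² s_h²/n_h, with W_h = N_h/N and N = 790:
  stratum A: (440/790)²·0.79²/39 = 0.0049641
  stratum B: (310/790)²·1.49²/71 = 0.00481486
  stratum C: (40/790)²·0.19²/7 = 1.32213e-05
V_st = 0.00979218
V_srs = s²/n = 1.562/117 = 0.0133504
deff = V_st / V_srs = 0.00979218/0.0133504 = 0.7335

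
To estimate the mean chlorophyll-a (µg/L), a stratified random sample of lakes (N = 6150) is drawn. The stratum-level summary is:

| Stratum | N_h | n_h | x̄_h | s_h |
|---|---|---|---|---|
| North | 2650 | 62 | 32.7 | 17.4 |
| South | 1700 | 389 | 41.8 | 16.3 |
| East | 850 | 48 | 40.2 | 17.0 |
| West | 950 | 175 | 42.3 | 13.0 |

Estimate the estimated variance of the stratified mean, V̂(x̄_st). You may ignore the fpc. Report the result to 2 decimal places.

V̂(x̄_st) ≈ 1.10

V̂(x̄_st) = Σ W_h² s_h²/n_h, with W_h = N_h/N and N = 6150:
  stratum North: (2650/6150)²·17.4²/62 = 0.906668
  stratum South: (1700/6150)²·16.3²/389 = 0.0521883
  stratum East: (850/6150)²·17.0²/48 = 0.115012
  stratum West: (950/6150)²·13.0²/175 = 0.0230434
V̂(x̄_st) = 1.09691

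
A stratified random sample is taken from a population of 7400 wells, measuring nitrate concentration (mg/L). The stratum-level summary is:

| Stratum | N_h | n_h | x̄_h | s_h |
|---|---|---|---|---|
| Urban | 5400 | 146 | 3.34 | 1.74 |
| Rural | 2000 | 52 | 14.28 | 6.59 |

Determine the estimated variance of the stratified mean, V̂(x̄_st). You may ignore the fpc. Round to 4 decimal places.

V̂(x̄_st) ≈ 0.0720

V̂(x̄_st) = Σ W_h² s_h²/n_h, with W_h = N_h/N and N = 7400:
  stratum Urban: (5400/7400)²·1.74²/146 = 0.0110426
  stratum Rural: (2000/7400)²·6.59²/52 = 0.0610048
V̂(x̄_st) = 0.0720474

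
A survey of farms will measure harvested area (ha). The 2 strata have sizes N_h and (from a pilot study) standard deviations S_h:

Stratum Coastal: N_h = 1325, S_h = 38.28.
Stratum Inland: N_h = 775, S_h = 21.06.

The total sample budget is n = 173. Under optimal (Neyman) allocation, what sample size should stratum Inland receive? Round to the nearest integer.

42

Neyman allocation: n_h = n · N_h S_h / Σ N_i S_i, with n = 173.
  stratum Coastal: N_h·S_h = 1325·38.28 = 50721.00
  stratum Inland: N_h·S_h = 775·21.06 = 16321.50
Σ N_h S_h = 67042.50
n for stratum Inland = 173·16321.50/67042.50 = 42.117 → 42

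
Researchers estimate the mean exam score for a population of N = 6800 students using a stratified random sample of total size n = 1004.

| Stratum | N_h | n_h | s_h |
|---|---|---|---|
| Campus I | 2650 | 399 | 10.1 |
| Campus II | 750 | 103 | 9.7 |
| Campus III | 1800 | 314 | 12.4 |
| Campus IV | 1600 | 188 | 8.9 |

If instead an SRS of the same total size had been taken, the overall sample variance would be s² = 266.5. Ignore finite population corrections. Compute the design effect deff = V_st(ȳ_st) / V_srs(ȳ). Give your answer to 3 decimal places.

deff ≈ 0.405

V̂(ȳ_st) = Σ W_h² s_h²/n_h, with W_h = N_h/N and N = 6800:
  stratum Campus I: (2650/6800)²·10.1²/399 = 0.0388279
  stratum Campus II: (750/6800)²·9.7²/103 = 0.0111125
  stratum Campus III: (1800/6800)²·12.4²/314 = 0.0343116
  stratum Campus IV: (1600/6800)²·8.9²/188 = 0.0233262
V_st = 0.107578
V_srs = s²/n = 266.5/1004 = 0.265438
deff = V_st / V_srs = 0.107578/0.265438 = 0.4053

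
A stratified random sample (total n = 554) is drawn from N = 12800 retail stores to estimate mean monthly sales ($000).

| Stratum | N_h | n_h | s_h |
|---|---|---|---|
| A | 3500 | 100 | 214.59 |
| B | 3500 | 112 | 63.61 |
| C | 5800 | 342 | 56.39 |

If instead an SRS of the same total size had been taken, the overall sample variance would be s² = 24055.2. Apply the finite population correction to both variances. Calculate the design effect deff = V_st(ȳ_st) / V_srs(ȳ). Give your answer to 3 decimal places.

deff ≈ 0.911

V̂(ȳ_st) = Σ W_h² (1 − n_h/N_h) s_h²/n_h, with W_h = N_h/N and N = 12800:
  stratum A: (3500/12800)²·(1 − 100/3500)·214.59²/100 = 33.4461
  stratum B: (3500/12800)²·(1 − 112/3500)·63.61²/112 = 2.61471
  stratum C: (5800/12800)²·(1 − 342/5800)·56.39²/342 = 1.79647
V_st = 37.8573
V_srs = (1 − 554/12800)·24055.2/554 = 41.5416
deff = V_st / V_srs = 37.8573/41.5416 = 0.9113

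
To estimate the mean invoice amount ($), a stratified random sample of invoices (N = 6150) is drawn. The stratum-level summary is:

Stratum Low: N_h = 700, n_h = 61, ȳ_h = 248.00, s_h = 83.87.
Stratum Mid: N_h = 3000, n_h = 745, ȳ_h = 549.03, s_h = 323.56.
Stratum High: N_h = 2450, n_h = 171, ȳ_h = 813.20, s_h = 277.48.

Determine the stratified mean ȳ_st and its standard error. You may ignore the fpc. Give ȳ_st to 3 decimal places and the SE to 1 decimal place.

ȳ_st = Σ W_h ȳ_h = (700·248.00 + 3000·549.03 + 2450·813.20)/6150 = 620.00488
V̂(ȳ_st) = Σ W_h² s_h²/n_h, with W_h = N_h/N and N = 6150:
  stratum Low: (700/6150)²·83.87²/61 = 1.49393
  stratum Mid: (3000/6150)²·323.56²/745 = 33.4384
  stratum High: (2450/6150)²·277.48²/171 = 71.4577
V̂(ȳ_st) = 106.39
SE(ȳ_st) = √106.39 = 10.3146

ȳ_st ≈ 620.005, SE ≈ 10.3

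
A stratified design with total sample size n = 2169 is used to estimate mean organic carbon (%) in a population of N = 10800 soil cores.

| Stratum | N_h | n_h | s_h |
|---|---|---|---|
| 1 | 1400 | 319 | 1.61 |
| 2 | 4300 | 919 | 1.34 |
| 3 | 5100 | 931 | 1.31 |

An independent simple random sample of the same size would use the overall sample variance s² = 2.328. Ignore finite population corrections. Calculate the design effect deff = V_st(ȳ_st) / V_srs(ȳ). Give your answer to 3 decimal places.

V̂(ȳ_st) = Σ W_h² s_h²/n_h, with W_h = N_h/N and N = 10800:
  stratum 1: (1400/10800)²·1.61²/319 = 0.000136543
  stratum 2: (4300/10800)²·1.34²/919 = 0.00030973
  stratum 3: (5100/10800)²·1.31²/931 = 0.000411042
V_st = 0.000857315
V_srs = s²/n = 2.328/2169 = 0.00107331
deff = V_st / V_srs = 0.000857315/0.00107331 = 0.7988

deff ≈ 0.799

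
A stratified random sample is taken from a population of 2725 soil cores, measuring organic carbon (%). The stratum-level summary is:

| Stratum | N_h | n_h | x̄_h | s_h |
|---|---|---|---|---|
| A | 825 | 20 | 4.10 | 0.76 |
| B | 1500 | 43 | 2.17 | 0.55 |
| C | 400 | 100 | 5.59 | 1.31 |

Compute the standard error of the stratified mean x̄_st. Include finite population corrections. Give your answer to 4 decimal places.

V̂(x̄_st) = Σ W_h² (1 − n_h/N_h) s_h²/n_h, with W_h = N_h/N and N = 2725:
  stratum A: (825/2725)²·(1 − 20/825)·0.76²/20 = 0.00258294
  stratum B: (1500/2725)²·(1 − 43/1500)·0.55²/43 = 0.0020705
  stratum C: (400/2725)²·(1 − 100/400)·1.31²/100 = 0.000277326
V̂(x̄_st) = 0.00493076
SE(x̄_st) = √0.00493076 = 0.0702194

SE(x̄_st) ≈ 0.0702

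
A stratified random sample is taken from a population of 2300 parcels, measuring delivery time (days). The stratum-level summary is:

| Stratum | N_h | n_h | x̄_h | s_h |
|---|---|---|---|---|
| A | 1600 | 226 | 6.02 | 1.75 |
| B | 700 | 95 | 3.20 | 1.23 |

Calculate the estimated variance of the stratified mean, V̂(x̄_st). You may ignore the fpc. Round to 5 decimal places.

V̂(x̄_st) ≈ 0.00803

V̂(x̄_st) = Σ W_h² s_h²/n_h, with W_h = N_h/N and N = 2300:
  stratum A: (1600/2300)²·1.75²/226 = 0.00655771
  stratum B: (700/2300)²·1.23²/95 = 0.00147512
V̂(x̄_st) = 0.00803283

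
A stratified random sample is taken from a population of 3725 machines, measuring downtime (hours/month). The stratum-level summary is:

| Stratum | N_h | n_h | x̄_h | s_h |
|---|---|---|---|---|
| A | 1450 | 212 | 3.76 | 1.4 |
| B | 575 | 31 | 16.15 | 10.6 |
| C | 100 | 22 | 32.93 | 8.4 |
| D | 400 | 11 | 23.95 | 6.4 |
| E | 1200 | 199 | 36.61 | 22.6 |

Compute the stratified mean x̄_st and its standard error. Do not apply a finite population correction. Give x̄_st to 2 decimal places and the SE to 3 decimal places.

x̄_st ≈ 19.21, SE ≈ 0.632

x̄_st = Σ W_h x̄_h = (1450·3.76 + 575·16.15 + 100·32.93 + 400·23.95 + 1200·36.61)/3725 = 19.20624
V̂(x̄_st) = Σ W_h² s_h²/n_h, with W_h = N_h/N and N = 3725:
  stratum A: (1450/3725)²·1.4²/212 = 0.00140089
  stratum B: (575/3725)²·10.6²/31 = 0.0863641
  stratum C: (100/3725)²·8.4²/22 = 0.00231144
  stratum D: (400/3725)²·6.4²/11 = 0.0429373
  stratum E: (1200/3725)²·22.6²/199 = 0.266363
V̂(x̄_st) = 0.399377
SE(x̄_st) = √0.399377 = 0.631963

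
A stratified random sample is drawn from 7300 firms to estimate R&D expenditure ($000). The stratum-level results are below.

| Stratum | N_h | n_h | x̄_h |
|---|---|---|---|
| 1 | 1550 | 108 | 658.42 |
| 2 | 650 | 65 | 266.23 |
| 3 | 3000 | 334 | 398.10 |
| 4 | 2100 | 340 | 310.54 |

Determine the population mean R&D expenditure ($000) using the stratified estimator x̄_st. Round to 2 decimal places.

N = Σ N_h = 7300. Stratum weights W_h = N_h/N.
x̄_st = (1550·658.42 + 650·266.23 + 3000·398.10 + 2100·310.54) / 7300 = 416.4431

x̄_st ≈ 416.44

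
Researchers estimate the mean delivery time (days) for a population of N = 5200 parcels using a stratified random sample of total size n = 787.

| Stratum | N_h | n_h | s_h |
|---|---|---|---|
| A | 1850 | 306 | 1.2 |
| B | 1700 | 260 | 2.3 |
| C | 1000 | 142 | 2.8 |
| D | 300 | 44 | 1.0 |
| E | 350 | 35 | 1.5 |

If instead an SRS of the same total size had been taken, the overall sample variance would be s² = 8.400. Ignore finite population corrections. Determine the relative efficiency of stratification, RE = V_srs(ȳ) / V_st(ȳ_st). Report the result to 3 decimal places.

RE ≈ 2.061

V̂(ȳ_st) = Σ W_h² s_h²/n_h, with W_h = N_h/N and N = 5200:
  stratum A: (1850/5200)²·1.2²/306 = 0.000595632
  stratum B: (1700/5200)²·2.3²/260 = 0.00217457
  stratum C: (1000/5200)²·2.8²/142 = 0.00204184
  stratum D: (300/5200)²·1.0²/44 = 7.56455e-05
  stratum E: (350/5200)²·1.5²/35 = 0.000291235
V_st = 0.00517892
V_srs = s²/n = 8.400/787 = 0.0106734
Relative efficiency = V_srs / V_st = 0.0106734/0.00517892 = 2.0609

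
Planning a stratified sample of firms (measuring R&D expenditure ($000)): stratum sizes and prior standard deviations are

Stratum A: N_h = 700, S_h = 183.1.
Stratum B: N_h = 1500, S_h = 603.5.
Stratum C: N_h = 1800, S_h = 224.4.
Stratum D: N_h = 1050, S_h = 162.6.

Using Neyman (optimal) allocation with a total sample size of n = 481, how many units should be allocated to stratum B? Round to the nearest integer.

Neyman allocation: n_h = n · N_h S_h / Σ N_i S_i, with n = 481.
  stratum A: N_h·S_h = 700·183.1 = 128170.00
  stratum B: N_h·S_h = 1500·603.5 = 905250.00
  stratum C: N_h·S_h = 1800·224.4 = 403920.00
  stratum D: N_h·S_h = 1050·162.6 = 170730.00
Σ N_h S_h = 1608070.00
n for stratum B = 481·905250.00/1608070.00 = 270.775 → 271

271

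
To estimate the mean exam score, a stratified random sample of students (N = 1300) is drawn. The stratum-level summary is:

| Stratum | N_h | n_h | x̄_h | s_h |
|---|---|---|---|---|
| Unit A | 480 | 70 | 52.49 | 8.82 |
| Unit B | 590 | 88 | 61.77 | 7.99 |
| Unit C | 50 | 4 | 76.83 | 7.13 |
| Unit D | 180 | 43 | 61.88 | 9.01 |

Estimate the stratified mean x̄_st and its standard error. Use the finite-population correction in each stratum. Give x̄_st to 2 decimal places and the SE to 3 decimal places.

x̄_st ≈ 58.94, SE ≈ 0.549

x̄_st = Σ W_h x̄_h = (480·52.49 + 590·61.77 + 50·76.83 + 180·61.88)/1300 = 58.93800
V̂(x̄_st) = Σ W_h² (1 − n_h/N_h) s_h²/n_h, with W_h = N_h/N and N = 1300:
  stratum Unit A: (480/1300)²·(1 − 70/480)·8.82²/70 = 0.129413
  stratum Unit B: (590/1300)²·(1 − 88/590)·7.99²/88 = 0.127139
  stratum Unit C: (50/1300)²·(1 − 4/50)·7.13²/4 = 0.0172966
  stratum Unit D: (180/1300)²·(1 − 43/180)·9.01²/43 = 0.0275478
V̂(x̄_st) = 0.301397
SE(x̄_st) = √0.301397 = 0.548996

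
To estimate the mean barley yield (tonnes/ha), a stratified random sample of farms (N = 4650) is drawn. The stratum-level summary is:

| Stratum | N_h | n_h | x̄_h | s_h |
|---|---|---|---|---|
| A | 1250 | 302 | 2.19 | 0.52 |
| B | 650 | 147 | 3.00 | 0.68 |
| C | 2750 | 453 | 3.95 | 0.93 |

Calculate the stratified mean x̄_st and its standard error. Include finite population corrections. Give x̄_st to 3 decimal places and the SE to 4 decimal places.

x̄_st ≈ 3.344, SE ≈ 0.0256

x̄_st = Σ W_h x̄_h = (1250·2.19 + 650·3.00 + 2750·3.95)/4650 = 3.34409
V̂(x̄_st) = Σ W_h² (1 − n_h/N_h) s_h²/n_h, with W_h = N_h/N and N = 4650:
  stratum A: (1250/4650)²·(1 − 302/1250)·0.52²/302 = 4.90696e-05
  stratum B: (650/4650)²·(1 − 147/650)·0.68²/147 = 4.75637e-05
  stratum C: (2750/4650)²·(1 − 453/2750)·0.93²/453 = 0.00055777
V̂(x̄_st) = 0.000654404
SE(x̄_st) = √0.000654404 = 0.0255813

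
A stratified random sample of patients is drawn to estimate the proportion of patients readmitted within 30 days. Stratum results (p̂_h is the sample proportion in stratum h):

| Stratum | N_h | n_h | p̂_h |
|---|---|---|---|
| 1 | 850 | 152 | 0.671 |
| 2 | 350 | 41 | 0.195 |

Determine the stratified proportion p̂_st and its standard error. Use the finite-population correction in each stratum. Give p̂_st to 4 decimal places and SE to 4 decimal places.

N = 1200; stratum weights W_h = N_h/N.
p̂_st = Σ W_h p̂_h = (850·0.671 + 350·0.195)/1200 = 0.53217
V̂(p̂_st) = Σ W_h² (1 − n_h/N_h) p̂_h(1−p̂_h)/(n_h−1):
  stratum 1: (850/1200)²·(1 − 152/850)·0.671·0.329/151 = 0.000602356
  stratum 2: (350/1200)²·(1 − 41/350)·0.195·0.805/40 = 0.000294737
V̂(p̂_st) = 0.000897093; SE = √V̂ = 0.0299515

p̂_st ≈ 0.5322, SE ≈ 0.0300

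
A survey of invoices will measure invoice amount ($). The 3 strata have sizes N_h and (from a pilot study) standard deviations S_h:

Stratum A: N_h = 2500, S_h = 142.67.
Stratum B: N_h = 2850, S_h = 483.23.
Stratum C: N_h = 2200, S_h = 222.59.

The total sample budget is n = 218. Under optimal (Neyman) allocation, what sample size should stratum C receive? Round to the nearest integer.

Neyman allocation: n_h = n · N_h S_h / Σ N_i S_i, with n = 218.
  stratum A: N_h·S_h = 2500·142.67 = 356675.00
  stratum B: N_h·S_h = 2850·483.23 = 1377205.50
  stratum C: N_h·S_h = 2200·222.59 = 489698.00
Σ N_h S_h = 2223578.50
n for stratum C = 218·489698.00/2223578.50 = 48.010 → 48

48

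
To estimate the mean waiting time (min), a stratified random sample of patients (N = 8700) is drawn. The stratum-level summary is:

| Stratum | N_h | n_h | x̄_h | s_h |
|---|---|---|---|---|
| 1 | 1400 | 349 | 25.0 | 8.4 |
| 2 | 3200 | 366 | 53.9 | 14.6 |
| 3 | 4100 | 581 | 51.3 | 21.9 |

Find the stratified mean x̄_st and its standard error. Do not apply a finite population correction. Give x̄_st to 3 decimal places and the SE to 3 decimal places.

x̄_st = Σ W_h x̄_h = (1400·25.0 + 3200·53.9 + 4100·51.3)/8700 = 48.02414
V̂(x̄_st) = Σ W_h² s_h²/n_h, with W_h = N_h/N and N = 8700:
  stratum 1: (1400/8700)²·8.4²/349 = 0.00523541
  stratum 2: (3200/8700)²·14.6²/366 = 0.0787927
  stratum 3: (4100/8700)²·21.9²/581 = 0.183333
V̂(x̄_st) = 0.267361
SE(x̄_st) = √0.267361 = 0.51707

x̄_st ≈ 48.024, SE ≈ 0.517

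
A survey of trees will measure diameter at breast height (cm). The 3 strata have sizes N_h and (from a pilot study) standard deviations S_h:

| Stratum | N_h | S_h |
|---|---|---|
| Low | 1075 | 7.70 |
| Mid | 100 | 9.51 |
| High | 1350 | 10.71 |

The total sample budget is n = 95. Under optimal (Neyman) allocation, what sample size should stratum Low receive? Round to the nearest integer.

Neyman allocation: n_h = n · N_h S_h / Σ N_i S_i, with n = 95.
  stratum Low: N_h·S_h = 1075·7.70 = 8277.50
  stratum Mid: N_h·S_h = 100·9.51 = 951.00
  stratum High: N_h·S_h = 1350·10.71 = 14458.50
Σ N_h S_h = 23687.00
n for stratum Low = 95·8277.50/23687.00 = 33.198 → 33

33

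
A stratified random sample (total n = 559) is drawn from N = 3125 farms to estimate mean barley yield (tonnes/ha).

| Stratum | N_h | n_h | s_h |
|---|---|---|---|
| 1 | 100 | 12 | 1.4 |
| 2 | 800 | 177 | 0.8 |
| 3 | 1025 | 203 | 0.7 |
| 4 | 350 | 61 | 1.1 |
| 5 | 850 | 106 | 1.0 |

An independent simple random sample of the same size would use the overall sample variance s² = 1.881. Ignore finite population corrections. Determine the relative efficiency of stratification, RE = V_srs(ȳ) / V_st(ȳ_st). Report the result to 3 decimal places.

V̂(ȳ_st) = Σ W_h² s_h²/n_h, with W_h = N_h/N and N = 3125:
  stratum 1: (100/3125)²·1.4²/12 = 0.000167253
  stratum 2: (800/3125)²·0.8²/177 = 0.000236966
  stratum 3: (1025/3125)²·0.7²/203 = 0.000259686
  stratum 4: (350/3125)²·1.1²/61 = 0.000248824
  stratum 5: (850/3125)²·1.0²/106 = 0.000697962
V_st = 0.00161069
V_srs = s²/n = 1.881/559 = 0.00336494
Relative efficiency = V_srs / V_st = 0.00336494/0.00161069 = 2.0891

RE ≈ 2.089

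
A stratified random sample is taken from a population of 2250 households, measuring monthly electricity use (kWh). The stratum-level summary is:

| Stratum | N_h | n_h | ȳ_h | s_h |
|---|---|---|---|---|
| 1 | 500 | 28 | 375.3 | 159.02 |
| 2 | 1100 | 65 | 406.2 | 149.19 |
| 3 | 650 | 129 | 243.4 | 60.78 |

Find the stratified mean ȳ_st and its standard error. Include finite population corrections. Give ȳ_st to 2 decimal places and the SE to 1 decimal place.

ȳ_st ≈ 352.30, SE ≈ 11.0

ȳ_st = Σ W_h ȳ_h = (500·375.3 + 1100·406.2 + 650·243.4)/2250 = 352.30222
V̂(ȳ_st) = Σ W_h² (1 − n_h/N_h) s_h²/n_h, with W_h = N_h/N and N = 2250:
  stratum 1: (500/2250)²·(1 − 28/500)·159.02²/28 = 42.101
  stratum 2: (1100/2250)²·(1 − 65/1100)·149.19²/65 = 77.0077
  stratum 3: (650/2250)²·(1 − 129/650)·60.78²/129 = 1.91566
V̂(ȳ_st) = 121.024
SE(ȳ_st) = √121.024 = 11.0011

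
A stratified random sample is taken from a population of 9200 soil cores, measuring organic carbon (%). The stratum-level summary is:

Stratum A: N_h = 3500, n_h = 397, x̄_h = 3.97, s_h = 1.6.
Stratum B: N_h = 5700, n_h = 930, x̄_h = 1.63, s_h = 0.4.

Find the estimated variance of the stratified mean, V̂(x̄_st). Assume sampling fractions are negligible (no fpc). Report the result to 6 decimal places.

V̂(x̄_st) = Σ W_h² s_h²/n_h, with W_h = N_h/N and N = 9200:
  stratum A: (3500/9200)²·1.6²/397 = 0.000933276
  stratum B: (5700/9200)²·0.4²/930 = 6.60406e-05
V̂(x̄_st) = 0.000999316

V̂(x̄_st) ≈ 0.000999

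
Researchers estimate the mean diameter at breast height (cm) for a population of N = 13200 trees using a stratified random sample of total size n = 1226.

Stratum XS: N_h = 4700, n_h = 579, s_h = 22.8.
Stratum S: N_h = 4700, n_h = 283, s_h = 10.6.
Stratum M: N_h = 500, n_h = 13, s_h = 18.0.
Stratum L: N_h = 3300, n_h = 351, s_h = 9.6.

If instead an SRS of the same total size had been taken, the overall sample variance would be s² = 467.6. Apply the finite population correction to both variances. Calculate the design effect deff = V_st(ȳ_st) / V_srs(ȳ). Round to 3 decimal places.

V̂(ȳ_st) = Σ W_h² (1 − n_h/N_h) s_h²/n_h, with W_h = N_h/N and N = 13200:
  stratum XS: (4700/13200)²·(1 − 579/4700)·22.8²/579 = 0.099803
  stratum S: (4700/13200)²·(1 − 283/4700)·10.6²/283 = 0.0473045
  stratum M: (500/13200)²·(1 − 13/500)·18.0²/13 = 0.0348299
  stratum L: (3300/13200)²·(1 − 351/3300)·9.6²/351 = 0.0146648
V_st = 0.196602
V_srs = (1 − 1226/13200)·467.6/1226 = 0.345979
deff = V_st / V_srs = 0.196602/0.345979 = 0.5682

deff ≈ 0.568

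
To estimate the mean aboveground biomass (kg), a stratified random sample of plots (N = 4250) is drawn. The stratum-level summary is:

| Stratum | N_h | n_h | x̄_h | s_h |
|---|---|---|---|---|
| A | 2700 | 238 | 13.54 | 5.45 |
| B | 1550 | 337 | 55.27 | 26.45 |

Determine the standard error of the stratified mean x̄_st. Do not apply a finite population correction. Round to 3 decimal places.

SE(x̄_st) ≈ 0.571

V̂(x̄_st) = Σ W_h² s_h²/n_h, with W_h = N_h/N and N = 4250:
  stratum A: (2700/4250)²·5.45²/238 = 0.0503693
  stratum B: (1550/4250)²·26.45²/337 = 0.276126
V̂(x̄_st) = 0.326495
SE(x̄_st) = √0.326495 = 0.571397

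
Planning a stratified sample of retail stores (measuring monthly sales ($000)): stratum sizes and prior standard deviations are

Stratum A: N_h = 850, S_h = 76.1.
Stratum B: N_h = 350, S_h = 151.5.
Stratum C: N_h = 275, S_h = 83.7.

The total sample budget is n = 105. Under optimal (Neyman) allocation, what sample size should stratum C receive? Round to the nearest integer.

Neyman allocation: n_h = n · N_h S_h / Σ N_i S_i, with n = 105.
  stratum A: N_h·S_h = 850·76.1 = 64685.00
  stratum B: N_h·S_h = 350·151.5 = 53025.00
  stratum C: N_h·S_h = 275·83.7 = 23017.50
Σ N_h S_h = 140727.50
n for stratum C = 105·23017.50/140727.50 = 17.174 → 17

17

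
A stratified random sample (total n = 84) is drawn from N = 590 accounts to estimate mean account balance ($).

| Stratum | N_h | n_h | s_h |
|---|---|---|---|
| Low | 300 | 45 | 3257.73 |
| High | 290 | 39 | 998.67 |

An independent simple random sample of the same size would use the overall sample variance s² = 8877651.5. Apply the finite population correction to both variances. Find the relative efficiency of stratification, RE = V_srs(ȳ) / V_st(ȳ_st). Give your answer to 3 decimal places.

RE ≈ 1.585

V̂(ȳ_st) = Σ W_h² (1 − n_h/N_h) s_h²/n_h, with W_h = N_h/N and N = 590:
  stratum Low: (300/590)²·(1 − 45/300)·3257.73²/45 = 51829.3
  stratum High: (290/590)²·(1 − 39/290)·998.67²/39 = 5347.45
V_st = 57176.7
V_srs = (1 − 84/590)·8877651.5/84 = 90639.5
Relative efficiency = V_srs / V_st = 90639.5/57176.7 = 1.5853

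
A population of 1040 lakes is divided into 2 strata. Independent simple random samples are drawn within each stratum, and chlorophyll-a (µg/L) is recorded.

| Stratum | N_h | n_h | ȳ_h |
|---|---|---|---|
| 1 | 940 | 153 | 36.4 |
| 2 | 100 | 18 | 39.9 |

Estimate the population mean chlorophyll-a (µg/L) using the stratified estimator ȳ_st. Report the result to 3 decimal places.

ȳ_st ≈ 36.737

N = Σ N_h = 1040. Stratum weights W_h = N_h/N.
ȳ_st = (940·36.4 + 100·39.9) / 1040 = 36.73654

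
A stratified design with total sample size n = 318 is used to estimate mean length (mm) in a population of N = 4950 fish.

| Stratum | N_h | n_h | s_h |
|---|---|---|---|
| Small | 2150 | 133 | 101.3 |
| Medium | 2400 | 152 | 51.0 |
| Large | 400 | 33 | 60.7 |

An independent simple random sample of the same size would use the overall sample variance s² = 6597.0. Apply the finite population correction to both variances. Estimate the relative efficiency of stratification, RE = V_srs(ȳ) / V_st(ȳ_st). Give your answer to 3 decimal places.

RE ≈ 1.073

V̂(ȳ_st) = Σ W_h² (1 − n_h/N_h) s_h²/n_h, with W_h = N_h/N and N = 4950:
  stratum Small: (2150/4950)²·(1 − 133/2150)·101.3²/133 = 13.6553
  stratum Medium: (2400/4950)²·(1 − 152/2400)·51.0²/152 = 3.76785
  stratum Large: (400/4950)²·(1 − 33/400)·60.7²/33 = 0.668928
V_st = 18.0921
V_srs = (1 − 318/4950)·6597.0/318 = 19.4126
Relative efficiency = V_srs / V_st = 19.4126/18.0921 = 1.0730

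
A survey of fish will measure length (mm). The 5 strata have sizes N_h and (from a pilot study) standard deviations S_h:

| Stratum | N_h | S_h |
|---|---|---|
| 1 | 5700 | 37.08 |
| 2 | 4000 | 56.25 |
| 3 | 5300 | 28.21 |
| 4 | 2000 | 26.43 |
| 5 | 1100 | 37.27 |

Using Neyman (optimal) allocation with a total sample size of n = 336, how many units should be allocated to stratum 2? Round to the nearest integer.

111

Neyman allocation: n_h = n · N_h S_h / Σ N_i S_i, with n = 336.
  stratum 1: N_h·S_h = 5700·37.08 = 211356.00
  stratum 2: N_h·S_h = 4000·56.25 = 225000.00
  stratum 3: N_h·S_h = 5300·28.21 = 149513.00
  stratum 4: N_h·S_h = 2000·26.43 = 52860.00
  stratum 5: N_h·S_h = 1100·37.27 = 40997.00
Σ N_h S_h = 679726.00
n for stratum 2 = 336·225000.00/679726.00 = 111.221 → 111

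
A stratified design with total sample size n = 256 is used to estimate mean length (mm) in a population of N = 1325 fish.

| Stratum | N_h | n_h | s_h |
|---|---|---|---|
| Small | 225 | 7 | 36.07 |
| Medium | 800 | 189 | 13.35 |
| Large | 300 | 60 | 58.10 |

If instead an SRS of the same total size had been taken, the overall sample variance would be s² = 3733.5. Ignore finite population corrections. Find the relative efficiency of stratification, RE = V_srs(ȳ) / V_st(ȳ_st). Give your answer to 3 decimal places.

V̂(ȳ_st) = Σ W_h² s_h²/n_h, with W_h = N_h/N and N = 1325:
  stratum Small: (225/1325)²·36.07²/7 = 5.35954
  stratum Medium: (800/1325)²·13.35²/189 = 0.343755
  stratum Large: (300/1325)²·58.10²/60 = 2.88411
V_st = 8.5874
V_srs = s²/n = 3733.5/256 = 14.584
Relative efficiency = V_srs / V_st = 14.584/8.5874 = 1.6983

RE ≈ 1.698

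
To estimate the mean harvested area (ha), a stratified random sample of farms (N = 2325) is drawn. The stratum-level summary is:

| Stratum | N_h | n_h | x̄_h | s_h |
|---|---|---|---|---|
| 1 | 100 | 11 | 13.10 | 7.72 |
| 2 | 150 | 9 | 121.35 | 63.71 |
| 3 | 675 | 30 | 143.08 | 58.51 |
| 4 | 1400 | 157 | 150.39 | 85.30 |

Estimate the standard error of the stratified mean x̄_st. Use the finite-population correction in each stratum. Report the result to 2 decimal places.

V̂(x̄_st) = Σ W_h² (1 − n_h/N_h) s_h²/n_h, with W_h = N_h/N and N = 2325:
  stratum 1: (100/2325)²·(1 − 11/100)·7.72²/11 = 0.00892043
  stratum 2: (150/2325)²·(1 − 9/150)·63.71²/9 = 1.76456
  stratum 3: (675/2325)²·(1 − 30/675)·58.51²/30 = 9.19087
  stratum 4: (1400/2325)²·(1 − 157/1400)·85.30²/157 = 14.9194
V̂(x̄_st) = 25.8838
SE(x̄_st) = √25.8838 = 5.08761

SE(x̄_st) ≈ 5.09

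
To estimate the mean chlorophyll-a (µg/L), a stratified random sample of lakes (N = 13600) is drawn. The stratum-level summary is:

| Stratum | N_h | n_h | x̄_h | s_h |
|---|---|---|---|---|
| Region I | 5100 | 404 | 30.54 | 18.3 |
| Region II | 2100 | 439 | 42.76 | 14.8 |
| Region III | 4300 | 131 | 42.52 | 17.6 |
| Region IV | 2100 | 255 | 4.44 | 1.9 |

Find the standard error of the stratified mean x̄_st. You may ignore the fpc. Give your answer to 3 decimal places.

V̂(x̄_st) = Σ W_h² s_h²/n_h, with W_h = N_h/N and N = 13600:
  stratum Region I: (5100/13600)²·18.3²/404 = 0.116569
  stratum Region II: (2100/13600)²·14.8²/439 = 0.0118965
  stratum Region III: (4300/13600)²·17.6²/131 = 0.236381
  stratum Region IV: (2100/13600)²·1.9²/255 = 0.000337542
V̂(x̄_st) = 0.365184
SE(x̄_st) = √0.365184 = 0.604305

SE(x̄_st) ≈ 0.604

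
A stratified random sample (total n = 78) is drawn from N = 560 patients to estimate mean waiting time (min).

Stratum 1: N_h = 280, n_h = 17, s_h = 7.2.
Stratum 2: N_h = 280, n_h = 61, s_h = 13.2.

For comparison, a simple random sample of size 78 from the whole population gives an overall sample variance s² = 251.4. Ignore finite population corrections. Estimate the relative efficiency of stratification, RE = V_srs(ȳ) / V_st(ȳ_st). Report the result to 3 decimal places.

V̂(ȳ_st) = Σ W_h² s_h²/n_h, with W_h = N_h/N and N = 560:
  stratum 1: (280/560)²·7.2²/17 = 0.762353
  stratum 2: (280/560)²·13.2²/61 = 0.714098
V_st = 1.47645
V_srs = s²/n = 251.4/78 = 3.22308
Relative efficiency = V_srs / V_st = 3.22308/1.47645 = 2.1830

RE ≈ 2.183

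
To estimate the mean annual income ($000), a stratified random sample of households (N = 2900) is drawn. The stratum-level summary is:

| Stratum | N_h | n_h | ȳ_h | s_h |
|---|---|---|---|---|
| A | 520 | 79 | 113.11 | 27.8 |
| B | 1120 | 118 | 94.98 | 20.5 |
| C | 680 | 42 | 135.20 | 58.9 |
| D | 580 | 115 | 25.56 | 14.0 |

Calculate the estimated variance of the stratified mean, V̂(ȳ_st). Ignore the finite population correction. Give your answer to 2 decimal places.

V̂(ȳ_st) ≈ 5.46

V̂(ȳ_st) = Σ W_h² s_h²/n_h, with W_h = N_h/N and N = 2900:
  stratum A: (520/2900)²·27.8²/79 = 0.314538
  stratum B: (1120/2900)²·20.5²/118 = 0.531209
  stratum C: (680/2900)²·58.9²/42 = 4.54154
  stratum D: (580/2900)²·14.0²/115 = 0.0681739
V̂(ȳ_st) = 5.45546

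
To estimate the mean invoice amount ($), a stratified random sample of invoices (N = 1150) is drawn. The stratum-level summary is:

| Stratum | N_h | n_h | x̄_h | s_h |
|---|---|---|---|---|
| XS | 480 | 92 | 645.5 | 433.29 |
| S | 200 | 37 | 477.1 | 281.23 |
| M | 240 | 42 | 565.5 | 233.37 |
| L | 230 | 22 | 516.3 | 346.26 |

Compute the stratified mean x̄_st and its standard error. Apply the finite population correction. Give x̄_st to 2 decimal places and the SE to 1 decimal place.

x̄_st ≈ 573.68, SE ≈ 24.2

x̄_st = Σ W_h x̄_h = (480·645.5 + 200·477.1 + 240·565.5 + 230·516.3)/1150 = 573.67739
V̂(x̄_st) = Σ W_h² (1 − n_h/N_h) s_h²/n_h, with W_h = N_h/N and N = 1150:
  stratum XS: (480/1150)²·(1 − 92/480)·433.29²/92 = 287.374
  stratum S: (200/1150)²·(1 − 37/200)·281.23²/37 = 52.6919
  stratum M: (240/1150)²·(1 − 42/240)·233.37²/42 = 46.5931
  stratum L: (230/1150)²·(1 − 22/230)·346.26²/22 = 197.141
V̂(x̄_st) = 583.8
SE(x̄_st) = √583.8 = 24.1619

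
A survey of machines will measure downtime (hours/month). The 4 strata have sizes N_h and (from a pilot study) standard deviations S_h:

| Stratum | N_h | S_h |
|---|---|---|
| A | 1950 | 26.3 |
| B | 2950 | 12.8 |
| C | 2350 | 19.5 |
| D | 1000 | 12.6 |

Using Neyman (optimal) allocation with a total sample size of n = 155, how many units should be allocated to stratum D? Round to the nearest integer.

13

Neyman allocation: n_h = n · N_h S_h / Σ N_i S_i, with n = 155.
  stratum A: N_h·S_h = 1950·26.3 = 51285.00
  stratum B: N_h·S_h = 2950·12.8 = 37760.00
  stratum C: N_h·S_h = 2350·19.5 = 45825.00
  stratum D: N_h·S_h = 1000·12.6 = 12600.00
Σ N_h S_h = 147470.00
n for stratum D = 155·12600.00/147470.00 = 13.243 → 13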